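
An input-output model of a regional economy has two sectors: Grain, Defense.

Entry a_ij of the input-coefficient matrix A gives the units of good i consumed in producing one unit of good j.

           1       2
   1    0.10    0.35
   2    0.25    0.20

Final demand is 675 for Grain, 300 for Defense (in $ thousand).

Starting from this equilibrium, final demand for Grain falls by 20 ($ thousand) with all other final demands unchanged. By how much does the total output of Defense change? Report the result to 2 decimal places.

Δx_2 = -7.91

I − A =
  [   0.90    -0.35]
  [  -0.25     0.80]
det(I−A) = (0.90)(0.80) − (-0.35)(-0.25) = 0.6325
adj(I−A) = [[0.80, 0.35], [0.25, 0.90]]
(I − A)⁻¹ = adj(I−A) / det(I−A) ≈
  [   1.2648     0.5534]
  [   0.3953     1.4229]
Δx = (I − A)⁻¹ Δd with Δd having -20 in the Grain component and 0 elsewhere.
So Δx_2 = L_21 · (-20), where L_21 = adj(I−A)_21 / det(I−A) = 0.25 / 0.6325.
Δx_2 = 0.25 × (-20) / 0.6325 = -5.00 / 0.6325 ≈ -7.91.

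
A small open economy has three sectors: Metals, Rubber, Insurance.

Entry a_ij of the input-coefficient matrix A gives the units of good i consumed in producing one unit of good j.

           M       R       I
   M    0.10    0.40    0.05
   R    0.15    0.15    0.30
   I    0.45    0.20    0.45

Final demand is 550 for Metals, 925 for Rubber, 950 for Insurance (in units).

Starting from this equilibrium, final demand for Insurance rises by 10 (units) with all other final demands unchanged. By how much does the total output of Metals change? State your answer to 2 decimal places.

I − A =
  [   0.90    -0.40    -0.05]
  [  -0.15     0.85    -0.30]
  [  -0.45    -0.20     0.55]
Cofactors of I−A, C_ij = (−1)^(i+j)·(minor ij) (rows/columns in the sector order above):
  C_11 = (0.85)(0.55) − (-0.30)(-0.20) = 0.4075
  C_12 = −[(-0.15)(0.55) − (-0.30)(-0.45)] = 0.2175
  C_13 = (-0.15)(-0.20) − (0.85)(-0.45) = 0.4125
  C_21 = −[(-0.40)(0.55) − (-0.05)(-0.20)] = 0.2300
  C_22 = (0.90)(0.55) − (-0.05)(-0.45) = 0.4725
  C_23 = −[(0.90)(-0.20) − (-0.40)(-0.45)] = 0.3600
  C_31 = (-0.40)(-0.30) − (-0.05)(0.85) = 0.1625
  C_32 = −[(0.90)(-0.30) − (-0.05)(-0.15)] = 0.2775
  C_33 = (0.90)(0.85) − (-0.40)(-0.15) = 0.7050
det(I−A) = Σ_j (I−A)_1j·C_1j = (0.90)(0.4075) + (-0.40)(0.2175) + (-0.05)(0.4125) = 0.259125
adj(I−A) = Cᵀ =
  [ 0.4075   0.2300   0.1625]
  [ 0.2175   0.4725   0.2775]
  [ 0.4125   0.3600   0.7050]
(I − A)⁻¹ = adj(I−A) / det(I−A) ≈
  [   1.5726     0.8876     0.6271]
  [   0.8394     1.8234     1.0709]
  [   1.5919     1.3893     2.7207]
Δx = (I − A)⁻¹ Δd with Δd having +10 in the Insurance component and 0 elsewhere.
So Δx_M = L_MI · (+10), where L_MI = adj(I−A)_MI / det(I−A) = 0.1625 / 0.259125.
Δx_M = 0.1625 × (+10) / 0.259125 = 1.625 / 0.259125 ≈ 6.27.

Δx_M = 6.27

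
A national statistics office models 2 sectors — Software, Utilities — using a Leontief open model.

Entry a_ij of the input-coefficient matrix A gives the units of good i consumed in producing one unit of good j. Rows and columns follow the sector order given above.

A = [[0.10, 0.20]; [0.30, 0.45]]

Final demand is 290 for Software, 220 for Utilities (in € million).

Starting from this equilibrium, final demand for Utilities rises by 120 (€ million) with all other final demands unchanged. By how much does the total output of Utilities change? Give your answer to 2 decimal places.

I − A =
  [   0.90    -0.20]
  [  -0.30     0.55]
det(I−A) = (0.90)(0.55) − (-0.20)(-0.30) = 0.4350
adj(I−A) = [[0.55, 0.20], [0.30, 0.90]]
(I − A)⁻¹ = adj(I−A) / det(I−A) ≈
  [   1.2644     0.4598]
  [   0.6897     2.0690]
Δx = (I − A)⁻¹ Δd with Δd having +120 in the Utilities component and 0 elsewhere.
So Δx_2 = L_22 · (+120), where L_22 = adj(I−A)_22 / det(I−A) = 0.90 / 0.4350.
Δx_2 = 0.90 × (+120) / 0.4350 = 108.00 / 0.4350 ≈ 248.28.

Δx_2 = 248.28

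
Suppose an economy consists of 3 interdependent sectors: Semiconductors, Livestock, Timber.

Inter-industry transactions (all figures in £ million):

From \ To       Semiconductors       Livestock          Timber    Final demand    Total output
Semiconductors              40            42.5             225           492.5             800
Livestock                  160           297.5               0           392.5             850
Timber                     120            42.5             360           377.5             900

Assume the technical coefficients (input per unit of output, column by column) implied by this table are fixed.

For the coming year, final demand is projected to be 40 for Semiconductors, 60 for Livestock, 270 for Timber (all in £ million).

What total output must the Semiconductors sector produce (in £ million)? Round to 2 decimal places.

Technical coefficients a_ij = z_ij / X_j:
  a_11 = 40/800 = 0.05, a_21 = 160/800 = 0.20, a_31 = 120/800 = 0.15
  a_12 = 42.5/850 = 0.05, a_22 = 297.5/850 = 0.35, a_32 = 42.5/850 = 0.05
  a_13 = 225/900 = 0.25, a_23 = 0/900 = 0.00, a_33 = 360/900 = 0.40
I − A =
  [   0.95    -0.05    -0.25]
  [  -0.20     0.65     0.00]
  [  -0.15    -0.05     0.60]
Cofactors of I−A, C_ij = (−1)^(i+j)·(minor ij) (rows/columns in the sector order above):
  C_11 = (0.65)(0.60) − (0.00)(-0.05) = 0.3900
  C_12 = −[(-0.20)(0.60) − (0.00)(-0.15)] = 0.1200
  C_13 = (-0.20)(-0.05) − (0.65)(-0.15) = 0.1075
  C_21 = −[(-0.05)(0.60) − (-0.25)(-0.05)] = 0.0425
  C_22 = (0.95)(0.60) − (-0.25)(-0.15) = 0.5325
  C_23 = −[(0.95)(-0.05) − (-0.05)(-0.15)] = 0.0550
  C_31 = (-0.05)(0.00) − (-0.25)(0.65) = 0.1625
  C_32 = −[(0.95)(0.00) − (-0.25)(-0.20)] = 0.0500
  C_33 = (0.95)(0.65) − (-0.05)(-0.20) = 0.6075
det(I−A) = Σ_j (I−A)_1j·C_1j = (0.95)(0.3900) + (-0.05)(0.1200) + (-0.25)(0.1075) = 0.337625
adj(I−A) = Cᵀ =
  [ 0.3900   0.0425   0.1625]
  [ 0.1200   0.5325   0.0500]
  [ 0.1075   0.0550   0.6075]
(I − A)⁻¹ = adj(I−A) / det(I−A) ≈
  [   1.1551     0.1259     0.4813]
  [   0.3554     1.5772     0.1481]
  [   0.3184     0.1629     1.7993]
x = (I − A)⁻¹ d = adj(I−A)·d / det(I−A), with det(I−A) = 0.337625:
  x_1 = (0.3900·40 + 0.0425·60 + 0.1625·270) / 0.337625 = 62.025 / 0.337625 ≈ 183.71
  x_2 = (0.1200·40 + 0.5325·60 + 0.0500·270) / 0.337625 = 50.25 / 0.337625 ≈ 148.83
  x_3 = (0.1075·40 + 0.0550·60 + 0.6075·270) / 0.337625 = 171.625 / 0.337625 ≈ 508.33

x_1 = 183.71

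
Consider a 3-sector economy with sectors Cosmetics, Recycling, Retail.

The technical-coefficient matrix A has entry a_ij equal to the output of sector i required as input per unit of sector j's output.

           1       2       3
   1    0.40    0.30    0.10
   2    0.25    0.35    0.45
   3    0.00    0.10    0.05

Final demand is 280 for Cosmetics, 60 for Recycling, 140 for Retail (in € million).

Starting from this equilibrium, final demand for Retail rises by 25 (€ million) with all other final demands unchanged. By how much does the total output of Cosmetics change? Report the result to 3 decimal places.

I − A =
  [   0.60    -0.30    -0.10]
  [  -0.25     0.65    -0.45]
  [   0.00    -0.10     0.95]
Cofactors of I−A, C_ij = (−1)^(i+j)·(minor ij) (rows/columns in the sector order above):
  C_11 = (0.65)(0.95) − (-0.45)(-0.10) = 0.5725
  C_12 = −[(-0.25)(0.95) − (-0.45)(0.00)] = 0.2375
  C_13 = (-0.25)(-0.10) − (0.65)(0.00) = 0.0250
  C_21 = −[(-0.30)(0.95) − (-0.10)(-0.10)] = 0.2950
  C_22 = (0.60)(0.95) − (-0.10)(0.00) = 0.5700
  C_23 = −[(0.60)(-0.10) − (-0.30)(0.00)] = 0.0600
  C_31 = (-0.30)(-0.45) − (-0.10)(0.65) = 0.2000
  C_32 = −[(0.60)(-0.45) − (-0.10)(-0.25)] = 0.2950
  C_33 = (0.60)(0.65) − (-0.30)(-0.25) = 0.3150
det(I−A) = Σ_j (I−A)_1j·C_1j = (0.60)(0.5725) + (-0.30)(0.2375) + (-0.10)(0.0250) = 0.26975
adj(I−A) = Cᵀ =
  [ 0.5725   0.2950   0.2000]
  [ 0.2375   0.5700   0.2950]
  [ 0.0250   0.0600   0.3150]
(I − A)⁻¹ = adj(I−A) / det(I−A) ≈
  [   2.1223     1.0936     0.7414]
  [   0.8804     2.1131     1.0936]
  [   0.0927     0.2224     1.1677]
Δx = (I − A)⁻¹ Δd with Δd having +25 in the Retail component and 0 elsewhere.
So Δx_1 = L_13 · (+25), where L_13 = adj(I−A)_13 / det(I−A) = 0.2000 / 0.26975.
Δx_1 = 0.2000 × (+25) / 0.26975 = 5.00 / 0.26975 ≈ 18.536.

Δx_1 = 18.536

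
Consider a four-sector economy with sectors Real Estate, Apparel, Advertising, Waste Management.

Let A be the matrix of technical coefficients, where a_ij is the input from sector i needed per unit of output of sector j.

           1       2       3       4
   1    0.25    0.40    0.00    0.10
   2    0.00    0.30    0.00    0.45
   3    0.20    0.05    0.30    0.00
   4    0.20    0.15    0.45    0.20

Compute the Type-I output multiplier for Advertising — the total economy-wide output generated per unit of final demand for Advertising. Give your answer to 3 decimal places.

m_3 = 4.238

I − A =
  [   0.75    -0.40     0.00    -0.10]
  [   0.00     0.70     0.00    -0.45]
  [  -0.20    -0.05     0.70     0.00]
  [  -0.20    -0.15    -0.45     0.80]
Compute the cofactors C_ij = (−1)^(i+j)·(3×3 minor ij) of I−A; the adjugate is their transpose:
adj(I−A) = Cᵀ =
  [ 0.334625   0.236750   0.112500   0.175000]
  [ 0.103500   0.397000   0.151875   0.236250]
  [ 0.103000   0.096000   0.319375   0.066875]
  [ 0.161000   0.187625   0.236250   0.367500]
det(I−A) = Σ_j (I−A)_1j·C_1j = (0.75)(0.334625) + (-0.40)(0.103500) + (0.00)(0.103000) + (-0.10)(0.161000) = 0.19346875
(I − A)⁻¹ = adj(I−A) / det(I−A) ≈
  [   1.7296     1.2237     0.5815     0.9045]
  [   0.5350     2.0520     0.7850     1.2211]
  [   0.5324     0.4962     1.6508     0.3457]
  [   0.8322     0.9698     1.2211     1.8995]
The output multiplier for sector j is the column-j sum of the Leontief inverse (I − A)⁻¹ = adj(I−A) / det(I−A).
Column 3 of adj(I−A): (0.112500, 0.151875, 0.319375, 0.236250); det(I−A) = 0.19346875.
m_3 = (0.112500 + 0.151875 + 0.319375 + 0.236250) / 0.19346875 = 0.82 / 0.19346875 ≈ 4.238.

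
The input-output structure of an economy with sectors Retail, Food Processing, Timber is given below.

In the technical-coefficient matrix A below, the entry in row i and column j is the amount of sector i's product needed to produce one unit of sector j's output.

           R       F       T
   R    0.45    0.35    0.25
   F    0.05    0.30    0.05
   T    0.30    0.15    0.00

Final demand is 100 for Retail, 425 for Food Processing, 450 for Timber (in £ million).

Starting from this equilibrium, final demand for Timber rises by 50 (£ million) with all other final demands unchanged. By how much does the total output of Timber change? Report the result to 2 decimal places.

Δx_T = 60.49

I − A =
  [   0.55    -0.35    -0.25]
  [  -0.05     0.70    -0.05]
  [  -0.30    -0.15     1.00]
Cofactors of I−A, C_ij = (−1)^(i+j)·(minor ij) (rows/columns in the sector order above):
  C_11 = (0.70)(1.00) − (-0.05)(-0.15) = 0.6925
  C_12 = −[(-0.05)(1.00) − (-0.05)(-0.30)] = 0.0650
  C_13 = (-0.05)(-0.15) − (0.70)(-0.30) = 0.2175
  C_21 = −[(-0.35)(1.00) − (-0.25)(-0.15)] = 0.3875
  C_22 = (0.55)(1.00) − (-0.25)(-0.30) = 0.4750
  C_23 = −[(0.55)(-0.15) − (-0.35)(-0.30)] = 0.1875
  C_31 = (-0.35)(-0.05) − (-0.25)(0.70) = 0.1925
  C_32 = −[(0.55)(-0.05) − (-0.25)(-0.05)] = 0.0400
  C_33 = (0.55)(0.70) − (-0.35)(-0.05) = 0.3675
det(I−A) = Σ_j (I−A)_1j·C_1j = (0.55)(0.6925) + (-0.35)(0.0650) + (-0.25)(0.2175) = 0.30375
adj(I−A) = Cᵀ =
  [ 0.6925   0.3875   0.1925]
  [ 0.0650   0.4750   0.0400]
  [ 0.2175   0.1875   0.3675]
(I − A)⁻¹ = adj(I−A) / det(I−A) ≈
  [   2.2798     1.2757     0.6337]
  [   0.2140     1.5638     0.1317]
  [   0.7160     0.6173     1.2099]
Δx = (I − A)⁻¹ Δd with Δd having +50 in the Timber component and 0 elsewhere.
So Δx_T = L_TT · (+50), where L_TT = adj(I−A)_TT / det(I−A) = 0.3675 / 0.30375.
Δx_T = 0.3675 × (+50) / 0.30375 = 18.375 / 0.30375 ≈ 60.49.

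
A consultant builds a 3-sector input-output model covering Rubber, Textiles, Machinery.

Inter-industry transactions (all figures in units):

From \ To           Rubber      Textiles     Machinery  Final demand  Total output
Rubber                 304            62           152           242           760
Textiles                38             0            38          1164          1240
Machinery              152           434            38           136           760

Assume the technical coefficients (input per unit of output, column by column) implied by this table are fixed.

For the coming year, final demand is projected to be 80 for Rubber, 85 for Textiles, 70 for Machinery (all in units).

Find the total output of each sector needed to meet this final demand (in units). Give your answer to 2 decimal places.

x_1 = 192.47, x_2 = 102.22, x_3 = 151.86

Technical coefficients a_ij = z_ij / X_j:
  a_11 = 304/760 = 0.40, a_21 = 38/760 = 0.05, a_31 = 152/760 = 0.20
  a_12 = 62/1240 = 0.05, a_22 = 0/1240 = 0.00, a_32 = 434/1240 = 0.35
  a_13 = 152/760 = 0.20, a_23 = 38/760 = 0.05, a_33 = 38/760 = 0.05
I − A =
  [   0.60    -0.05    -0.20]
  [  -0.05     1.00    -0.05]
  [  -0.20    -0.35     0.95]
Cofactors of I−A, C_ij = (−1)^(i+j)·(minor ij) (rows/columns in the sector order above):
  C_11 = (1.00)(0.95) − (-0.05)(-0.35) = 0.9325
  C_12 = −[(-0.05)(0.95) − (-0.05)(-0.20)] = 0.0575
  C_13 = (-0.05)(-0.35) − (1.00)(-0.20) = 0.2175
  C_21 = −[(-0.05)(0.95) − (-0.20)(-0.35)] = 0.1175
  C_22 = (0.60)(0.95) − (-0.20)(-0.20) = 0.5300
  C_23 = −[(0.60)(-0.35) − (-0.05)(-0.20)] = 0.2200
  C_31 = (-0.05)(-0.05) − (-0.20)(1.00) = 0.2025
  C_32 = −[(0.60)(-0.05) − (-0.20)(-0.05)] = 0.0400
  C_33 = (0.60)(1.00) − (-0.05)(-0.05) = 0.5975
det(I−A) = Σ_j (I−A)_1j·C_1j = (0.60)(0.9325) + (-0.05)(0.0575) + (-0.20)(0.2175) = 0.513125
adj(I−A) = Cᵀ =
  [ 0.9325   0.1175   0.2025]
  [ 0.0575   0.5300   0.0400]
  [ 0.2175   0.2200   0.5975]
(I − A)⁻¹ = adj(I−A) / det(I−A) ≈
  [   1.8173     0.2290     0.3946]
  [   0.1121     1.0329     0.0780]
  [   0.4239     0.4287     1.1644]
x = (I − A)⁻¹ d = adj(I−A)·d / det(I−A), with det(I−A) = 0.513125:
  x_1 = (0.9325·80 + 0.1175·85 + 0.2025·70) / 0.513125 = 98.7625 / 0.513125 ≈ 192.47
  x_2 = (0.0575·80 + 0.5300·85 + 0.0400·70) / 0.513125 = 52.45 / 0.513125 ≈ 102.22
  x_3 = (0.2175·80 + 0.2200·85 + 0.5975·70) / 0.513125 = 77.925 / 0.513125 ≈ 151.86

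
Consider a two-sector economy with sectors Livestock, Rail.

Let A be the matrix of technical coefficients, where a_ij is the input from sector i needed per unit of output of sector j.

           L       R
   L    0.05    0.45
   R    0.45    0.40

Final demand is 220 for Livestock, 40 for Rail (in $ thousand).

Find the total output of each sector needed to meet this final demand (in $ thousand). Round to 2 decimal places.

x_L = 408.16, x_R = 372.79

I − A =
  [   0.95    -0.45]
  [  -0.45     0.60]
det(I−A) = (0.95)(0.60) − (-0.45)(-0.45) = 0.3675
adj(I−A) = [[0.60, 0.45], [0.45, 0.95]]
(I − A)⁻¹ = adj(I−A) / det(I−A) ≈
  [   1.6327     1.2245]
  [   1.2245     2.5850]
x = (I − A)⁻¹ d = adj(I−A)·d / det(I−A), with det(I−A) = 0.3675:
  x_L = (0.60·220 + 0.45·40) / 0.3675 = 150.00 / 0.3675 ≈ 408.16
  x_R = (0.45·220 + 0.95·40) / 0.3675 = 137.00 / 0.3675 ≈ 372.79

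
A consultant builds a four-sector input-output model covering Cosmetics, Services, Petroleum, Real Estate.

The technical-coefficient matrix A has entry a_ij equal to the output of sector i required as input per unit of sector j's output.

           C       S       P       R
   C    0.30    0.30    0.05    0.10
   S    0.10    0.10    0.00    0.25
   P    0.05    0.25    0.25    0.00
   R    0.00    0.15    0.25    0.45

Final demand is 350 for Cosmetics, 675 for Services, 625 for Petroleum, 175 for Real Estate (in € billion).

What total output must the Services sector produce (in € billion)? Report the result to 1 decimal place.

x_S = 1247.3

I − A =
  [   0.70    -0.30    -0.05    -0.10]
  [  -0.10     0.90     0.00    -0.25]
  [  -0.05    -0.25     0.75     0.00]
  [   0.00    -0.15    -0.25     0.55]
Compute the cofactors C_ij = (−1)^(i+j)·(3×3 minor ij) of I−A; the adjugate is their transpose:
adj(I−A) = Cᵀ =
  [ 0.327500   0.148125   0.064125   0.126875]
  [ 0.044375   0.286125   0.049000   0.138125]
  [ 0.036625   0.105250   0.302250   0.054500]
  [ 0.028750   0.125875   0.150750   0.446500]
det(I−A) = Σ_j (I−A)_1j·C_1j = (0.70)(0.327500) + (-0.30)(0.044375) + (-0.05)(0.036625) + (-0.10)(0.028750) = 0.21123125
(I − A)⁻¹ = adj(I−A) / det(I−A) ≈
  [   1.5504     0.7012     0.3036     0.6006]
  [   0.2101     1.3546     0.2320     0.6539]
  [   0.1734     0.4983     1.4309     0.2580]
  [   0.1361     0.5959     0.7137     2.1138]
x = (I − A)⁻¹ d = adj(I−A)·d / det(I−A), with det(I−A) = 0.21123125:
  x_C = (0.327500·350 + 0.148125·675 + 0.064125·625 + 0.126875·175) / 0.21123125 = 276.890625 / 0.21123125 ≈ 1310.8
  x_S = (0.044375·350 + 0.286125·675 + 0.049000·625 + 0.138125·175) / 0.21123125 = 263.4625 / 0.21123125 ≈ 1247.3
  x_P = (0.036625·350 + 0.105250·675 + 0.302250·625 + 0.054500·175) / 0.21123125 = 282.30625 / 0.21123125 ≈ 1336.5
  x_R = (0.028750·350 + 0.125875·675 + 0.150750·625 + 0.446500·175) / 0.21123125 = 267.384375 / 0.21123125 ≈ 1265.8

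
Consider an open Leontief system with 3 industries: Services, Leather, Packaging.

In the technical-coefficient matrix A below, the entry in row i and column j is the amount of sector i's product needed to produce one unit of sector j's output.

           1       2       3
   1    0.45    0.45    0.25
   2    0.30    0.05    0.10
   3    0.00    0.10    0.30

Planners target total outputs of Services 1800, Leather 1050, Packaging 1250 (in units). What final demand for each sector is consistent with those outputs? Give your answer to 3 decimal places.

I − A =
  [   0.55    -0.45    -0.25]
  [  -0.30     0.95    -0.10]
  [   0.00    -0.10     0.70]
d = (I − A) x:
  d_1 = (+0.55)·1800 + (-0.45)·1050 + (-0.25)·1250 = 205.000
  d_2 = (-0.30)·1800 + (+0.95)·1050 + (-0.10)·1250 = 332.500
  d_3 = (+0.00)·1800 + (-0.10)·1050 + (+0.70)·1250 = 770.000

d_1 = 205.000, d_2 = 332.500, d_3 = 770.000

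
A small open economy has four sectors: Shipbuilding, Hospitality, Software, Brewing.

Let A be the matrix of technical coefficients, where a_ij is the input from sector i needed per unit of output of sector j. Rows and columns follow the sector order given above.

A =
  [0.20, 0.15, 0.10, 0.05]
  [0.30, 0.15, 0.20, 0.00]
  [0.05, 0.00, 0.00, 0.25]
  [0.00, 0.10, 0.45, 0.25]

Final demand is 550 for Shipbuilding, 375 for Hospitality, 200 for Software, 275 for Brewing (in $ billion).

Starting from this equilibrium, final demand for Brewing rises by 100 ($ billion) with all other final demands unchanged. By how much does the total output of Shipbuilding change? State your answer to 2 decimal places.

I − A =
  [   0.80    -0.15    -0.10    -0.05]
  [  -0.30     0.85    -0.20     0.00]
  [  -0.05     0.00     1.00    -0.25]
  [   0.00    -0.10    -0.45     0.75]
Compute the cofactors C_ij = (−1)^(i+j)·(3×3 minor ij) of I−A; the adjugate is their transpose:
adj(I−A) = Cᵀ =
  [ 0.536875   0.103125   0.106375   0.071250]
  [ 0.198750   0.505125   0.149250   0.063000]
  [ 0.039375   0.025875   0.474750   0.160875]
  [ 0.050125   0.082875   0.304750   0.629250]
det(I−A) = Σ_j (I−A)_1j·C_1j = (0.80)(0.536875) + (-0.15)(0.198750) + (-0.10)(0.039375) + (-0.05)(0.050125) = 0.39324375
(I − A)⁻¹ = adj(I−A) / det(I−A) ≈
  [   1.3652     0.2622     0.2705     0.1812]
  [   0.5054     1.2845     0.3795     0.1602]
  [   0.1001     0.0658     1.2073     0.4091]
  [   0.1275     0.2107     0.7750     1.6002]
Δx = (I − A)⁻¹ Δd with Δd having +100 in the Brewing component and 0 elsewhere.
So Δx_1 = L_14 · (+100), where L_14 = adj(I−A)_14 / det(I−A) = 0.071250 / 0.39324375.
Δx_1 = 0.071250 × (+100) / 0.39324375 = 7.125 / 0.39324375 ≈ 18.12.

Δx_1 = 18.12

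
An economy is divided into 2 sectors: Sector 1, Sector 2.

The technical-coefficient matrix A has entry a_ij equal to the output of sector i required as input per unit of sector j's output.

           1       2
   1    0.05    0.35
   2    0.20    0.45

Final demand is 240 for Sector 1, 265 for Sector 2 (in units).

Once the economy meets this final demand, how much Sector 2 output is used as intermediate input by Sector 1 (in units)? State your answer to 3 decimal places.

I − A =
  [   0.95    -0.35]
  [  -0.20     0.55]
det(I−A) = (0.95)(0.55) − (-0.35)(-0.20) = 0.4525
adj(I−A) = [[0.55, 0.35], [0.20, 0.95]]
(I − A)⁻¹ = adj(I−A) / det(I−A) ≈
  [   1.2155     0.7735]
  [   0.4420     2.0994]
First solve x = (I − A)⁻¹ d = adj(I−A)·d / det(I−A); in particular x_1 = (0.55·240 + 0.35·265) / 0.4525 = 224.75 / 0.4525 ≈ 496.68508.
Intermediate flow from 2 to 1: z_21 = a_21 · x_1 = 0.20 × 224.75 / 0.4525 = 44.95 / 0.4525 ≈ 99.337.

z_21 = 99.337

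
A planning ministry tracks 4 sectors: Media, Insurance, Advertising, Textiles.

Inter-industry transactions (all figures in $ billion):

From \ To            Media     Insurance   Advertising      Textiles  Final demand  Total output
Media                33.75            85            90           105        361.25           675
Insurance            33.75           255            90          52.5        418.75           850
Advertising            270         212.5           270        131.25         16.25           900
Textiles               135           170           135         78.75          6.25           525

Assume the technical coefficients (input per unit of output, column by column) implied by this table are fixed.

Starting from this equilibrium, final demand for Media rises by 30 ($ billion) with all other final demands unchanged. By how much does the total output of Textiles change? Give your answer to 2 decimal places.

Δx_T = 17.42

Technical coefficients a_ij = z_ij / X_j:
  a_MM = 33.75/675 = 0.05, a_IM = 33.75/675 = 0.05, a_AM = 270/675 = 0.40, a_TM = 135/675 = 0.20
  a_MI = 85/850 = 0.10, a_II = 255/850 = 0.30, a_AI = 212.5/850 = 0.25, a_TI = 170/850 = 0.20
  a_MA = 90/900 = 0.10, a_IA = 90/900 = 0.10, a_AA = 270/900 = 0.30, a_TA = 135/900 = 0.15
  a_MT = 105/525 = 0.20, a_IT = 52.5/525 = 0.10, a_AT = 131.25/525 = 0.25, a_TT = 78.75/525 = 0.15
I − A =
  [   0.95    -0.10    -0.10    -0.20]
  [  -0.05     0.70    -0.10    -0.10]
  [  -0.40    -0.25     0.70    -0.25]
  [  -0.20    -0.20    -0.15     0.85]
Compute the cofactors C_ij = (−1)^(i+j)·(3×3 minor ij) of I−A; the adjugate is their transpose:
adj(I−A) = Cᵀ =
  [ 0.346250   0.117500   0.092500   0.122500]
  [ 0.086875   0.450625   0.098750   0.102500]
  [ 0.283125   0.294375   0.510000   0.251250]
  [ 0.151875   0.185625   0.135000   0.405000]
det(I−A) = Σ_j (I−A)_1j·C_1j = (0.95)(0.346250) + (-0.10)(0.086875) + (-0.10)(0.283125) + (-0.20)(0.151875) = 0.2615625
(I − A)⁻¹ = adj(I−A) / det(I−A) ≈
  [   1.3238     0.4492     0.3536     0.4683]
  [   0.3321     1.7228     0.3775     0.3919]
  [   1.0824     1.1254     1.9498     0.9606]
  [   0.5806     0.7097     0.5161     1.5484]
Δx = (I − A)⁻¹ Δd with Δd having +30 in the Media component and 0 elsewhere.
So Δx_T = L_TM · (+30), where L_TM = adj(I−A)_TM / det(I−A) = 0.151875 / 0.2615625.
Δx_T = 0.151875 × (+30) / 0.2615625 = 4.55625 / 0.2615625 ≈ 17.42.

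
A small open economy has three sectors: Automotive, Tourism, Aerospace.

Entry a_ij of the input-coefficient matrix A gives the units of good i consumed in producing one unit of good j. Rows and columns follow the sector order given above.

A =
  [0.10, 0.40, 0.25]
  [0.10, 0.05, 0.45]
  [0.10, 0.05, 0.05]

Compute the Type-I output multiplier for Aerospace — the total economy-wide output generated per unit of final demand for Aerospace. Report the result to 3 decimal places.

I − A =
  [   0.90    -0.40    -0.25]
  [  -0.10     0.95    -0.45]
  [  -0.10    -0.05     0.95]
Cofactors of I−A, C_ij = (−1)^(i+j)·(minor ij) (rows/columns in the sector order above):
  C_11 = (0.95)(0.95) − (-0.45)(-0.05) = 0.8800
  C_12 = −[(-0.10)(0.95) − (-0.45)(-0.10)] = 0.1400
  C_13 = (-0.10)(-0.05) − (0.95)(-0.10) = 0.1000
  C_21 = −[(-0.40)(0.95) − (-0.25)(-0.05)] = 0.3925
  C_22 = (0.90)(0.95) − (-0.25)(-0.10) = 0.8300
  C_23 = −[(0.90)(-0.05) − (-0.40)(-0.10)] = 0.0850
  C_31 = (-0.40)(-0.45) − (-0.25)(0.95) = 0.4175
  C_32 = −[(0.90)(-0.45) − (-0.25)(-0.10)] = 0.4300
  C_33 = (0.90)(0.95) − (-0.40)(-0.10) = 0.8150
det(I−A) = Σ_j (I−A)_1j·C_1j = (0.90)(0.8800) + (-0.40)(0.1400) + (-0.25)(0.1000) = 0.7110
adj(I−A) = Cᵀ =
  [ 0.8800   0.3925   0.4175]
  [ 0.1400   0.8300   0.4300]
  [ 0.1000   0.0850   0.8150]
(I − A)⁻¹ = adj(I−A) / det(I−A) ≈
  [   1.2377     0.5520     0.5872]
  [   0.1969     1.1674     0.6048]
  [   0.1406     0.1195     1.1463]
The output multiplier for sector j is the column-j sum of the Leontief inverse (I − A)⁻¹ = adj(I−A) / det(I−A).
Column 3 of adj(I−A): (0.4175, 0.4300, 0.8150); det(I−A) = 0.7110.
m_3 = (0.4175 + 0.4300 + 0.8150) / 0.7110 = 1.6625 / 0.7110 ≈ 2.338.

m_3 = 2.338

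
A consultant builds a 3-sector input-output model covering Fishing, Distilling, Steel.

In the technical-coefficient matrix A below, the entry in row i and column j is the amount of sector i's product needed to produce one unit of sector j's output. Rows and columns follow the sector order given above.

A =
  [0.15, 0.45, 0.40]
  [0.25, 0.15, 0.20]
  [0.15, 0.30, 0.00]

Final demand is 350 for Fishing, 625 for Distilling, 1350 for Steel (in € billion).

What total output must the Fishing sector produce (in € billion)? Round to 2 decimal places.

x_1 = 2611.95

I − A =
  [   0.85    -0.45    -0.40]
  [  -0.25     0.85    -0.20]
  [  -0.15    -0.30     1.00]
Cofactors of I−A, C_ij = (−1)^(i+j)·(minor ij) (rows/columns in the sector order above):
  C_11 = (0.85)(1.00) − (-0.20)(-0.30) = 0.7900
  C_12 = −[(-0.25)(1.00) − (-0.20)(-0.15)] = 0.2800
  C_13 = (-0.25)(-0.30) − (0.85)(-0.15) = 0.2025
  C_21 = −[(-0.45)(1.00) − (-0.40)(-0.30)] = 0.5700
  C_22 = (0.85)(1.00) − (-0.40)(-0.15) = 0.7900
  C_23 = −[(0.85)(-0.30) − (-0.45)(-0.15)] = 0.3225
  C_31 = (-0.45)(-0.20) − (-0.40)(0.85) = 0.4300
  C_32 = −[(0.85)(-0.20) − (-0.40)(-0.25)] = 0.2700
  C_33 = (0.85)(0.85) − (-0.45)(-0.25) = 0.6100
det(I−A) = Σ_j (I−A)_1j·C_1j = (0.85)(0.7900) + (-0.45)(0.2800) + (-0.40)(0.2025) = 0.4645
adj(I−A) = Cᵀ =
  [ 0.7900   0.5700   0.4300]
  [ 0.2800   0.7900   0.2700]
  [ 0.2025   0.3225   0.6100]
(I − A)⁻¹ = adj(I−A) / det(I−A) ≈
  [   1.7008     1.2271     0.9257]
  [   0.6028     1.7008     0.5813]
  [   0.4360     0.6943     1.3132]
x = (I − A)⁻¹ d = adj(I−A)·d / det(I−A), with det(I−A) = 0.4645:
  x_1 = (0.7900·350 + 0.5700·625 + 0.4300·1350) / 0.4645 = 1213.25 / 0.4645 ≈ 2611.95
  x_2 = (0.2800·350 + 0.7900·625 + 0.2700·1350) / 0.4645 = 956.25 / 0.4645 ≈ 2058.67
  x_3 = (0.2025·350 + 0.3225·625 + 0.6100·1350) / 0.4645 = 1095.9375 / 0.4645 ≈ 2359.39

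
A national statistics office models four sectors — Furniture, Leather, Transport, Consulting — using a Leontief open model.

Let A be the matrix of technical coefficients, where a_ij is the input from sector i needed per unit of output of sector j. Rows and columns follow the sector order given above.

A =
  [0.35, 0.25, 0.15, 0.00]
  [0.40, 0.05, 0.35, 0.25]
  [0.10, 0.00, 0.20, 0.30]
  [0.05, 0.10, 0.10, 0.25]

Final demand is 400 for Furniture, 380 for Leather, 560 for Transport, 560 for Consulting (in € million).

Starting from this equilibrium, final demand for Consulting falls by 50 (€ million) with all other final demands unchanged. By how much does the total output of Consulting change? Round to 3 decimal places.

Δx_4 = -78.231

I − A =
  [   0.65    -0.25    -0.15     0.00]
  [  -0.40     0.95    -0.35    -0.25]
  [  -0.10     0.00     0.80    -0.30]
  [  -0.05    -0.10    -0.10     0.75]
Compute the cofactors C_ij = (−1)^(i+j)·(3×3 minor ij) of I−A; the adjugate is their transpose:
adj(I−A) = Cᵀ =
  [ 0.51100   0.14700   0.17500   0.11900]
  [ 0.27200   0.35700   0.23375   0.21250]
  [ 0.09500   0.04200   0.36875   0.16150]
  [ 0.08300   0.06300   0.09200   0.39100]
det(I−A) = Σ_j (I−A)_1j·C_1j = (0.65)(0.51100) + (-0.25)(0.27200) + (-0.15)(0.09500) + (0.00)(0.08300) = 0.2499
(I − A)⁻¹ = adj(I−A) / det(I−A) ≈
  [   2.0448     0.5882     0.7003     0.4762]
  [   1.0884     1.4286     0.9354     0.8503]
  [   0.3802     0.1681     1.4756     0.6463]
  [   0.3321     0.2521     0.3681     1.5646]
Δx = (I − A)⁻¹ Δd with Δd having -50 in the Consulting component and 0 elsewhere.
So Δx_4 = L_44 · (-50), where L_44 = adj(I−A)_44 / det(I−A) = 0.39100 / 0.2499.
Δx_4 = 0.39100 × (-50) / 0.2499 = -19.55 / 0.2499 ≈ -78.231.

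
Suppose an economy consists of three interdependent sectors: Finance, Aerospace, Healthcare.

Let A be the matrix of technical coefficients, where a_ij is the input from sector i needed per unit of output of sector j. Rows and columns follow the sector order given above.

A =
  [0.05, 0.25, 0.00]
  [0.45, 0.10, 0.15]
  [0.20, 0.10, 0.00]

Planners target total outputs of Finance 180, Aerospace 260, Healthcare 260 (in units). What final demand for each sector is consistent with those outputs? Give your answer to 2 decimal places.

d_1 = 106.00, d_2 = 114.00, d_3 = 198.00

I − A =
  [   0.95    -0.25     0.00]
  [  -0.45     0.90    -0.15]
  [  -0.20    -0.10     1.00]
d = (I − A) x:
  d_1 = (+0.95)·180 + (-0.25)·260 + (+0.00)·260 = 106.00
  d_2 = (-0.45)·180 + (+0.90)·260 + (-0.15)·260 = 114.00
  d_3 = (-0.20)·180 + (-0.10)·260 + (+1.00)·260 = 198.00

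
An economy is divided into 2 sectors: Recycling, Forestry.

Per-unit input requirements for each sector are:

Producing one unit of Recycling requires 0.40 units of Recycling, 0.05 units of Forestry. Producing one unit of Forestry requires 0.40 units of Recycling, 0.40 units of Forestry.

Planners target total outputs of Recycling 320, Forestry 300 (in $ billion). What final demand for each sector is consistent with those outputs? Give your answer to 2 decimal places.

I − A =
  [   0.60    -0.40]
  [  -0.05     0.60]
d = (I − A) x:
  d_1 = (+0.60)·320 + (-0.40)·300 = 72.00
  d_2 = (-0.05)·320 + (+0.60)·300 = 164.00

d_1 = 72.00, d_2 = 164.00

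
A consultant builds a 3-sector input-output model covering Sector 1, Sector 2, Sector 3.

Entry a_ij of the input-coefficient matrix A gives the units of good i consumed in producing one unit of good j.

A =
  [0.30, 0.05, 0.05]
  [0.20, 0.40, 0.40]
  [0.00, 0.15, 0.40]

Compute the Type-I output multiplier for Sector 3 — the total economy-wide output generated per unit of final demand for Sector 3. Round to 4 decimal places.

I − A =
  [   0.70    -0.05    -0.05]
  [  -0.20     0.60    -0.40]
  [   0.00    -0.15     0.60]
Cofactors of I−A, C_ij = (−1)^(i+j)·(minor ij) (rows/columns in the sector order above):
  C_11 = (0.60)(0.60) − (-0.40)(-0.15) = 0.3000
  C_12 = −[(-0.20)(0.60) − (-0.40)(0.00)] = 0.1200
  C_13 = (-0.20)(-0.15) − (0.60)(0.00) = 0.0300
  C_21 = −[(-0.05)(0.60) − (-0.05)(-0.15)] = 0.0375
  C_22 = (0.70)(0.60) − (-0.05)(0.00) = 0.4200
  C_23 = −[(0.70)(-0.15) − (-0.05)(0.00)] = 0.1050
  C_31 = (-0.05)(-0.40) − (-0.05)(0.60) = 0.0500
  C_32 = −[(0.70)(-0.40) − (-0.05)(-0.20)] = 0.2900
  C_33 = (0.70)(0.60) − (-0.05)(-0.20) = 0.4100
det(I−A) = Σ_j (I−A)_1j·C_1j = (0.70)(0.3000) + (-0.05)(0.1200) + (-0.05)(0.0300) = 0.2025
adj(I−A) = Cᵀ =
  [ 0.3000   0.0375   0.0500]
  [ 0.1200   0.4200   0.2900]
  [ 0.0300   0.1050   0.4100]
(I − A)⁻¹ = adj(I−A) / det(I−A) ≈
  [   1.48148     0.18519     0.24691]
  [   0.59259     2.07407     1.43210]
  [   0.14815     0.51852     2.02469]
The output multiplier for sector j is the column-j sum of the Leontief inverse (I − A)⁻¹ = adj(I−A) / det(I−A).
Column 3 of adj(I−A): (0.0500, 0.2900, 0.4100); det(I−A) = 0.2025.
m_3 = (0.0500 + 0.2900 + 0.4100) / 0.2025 = 0.75 / 0.2025 ≈ 3.7037.

m_3 = 3.7037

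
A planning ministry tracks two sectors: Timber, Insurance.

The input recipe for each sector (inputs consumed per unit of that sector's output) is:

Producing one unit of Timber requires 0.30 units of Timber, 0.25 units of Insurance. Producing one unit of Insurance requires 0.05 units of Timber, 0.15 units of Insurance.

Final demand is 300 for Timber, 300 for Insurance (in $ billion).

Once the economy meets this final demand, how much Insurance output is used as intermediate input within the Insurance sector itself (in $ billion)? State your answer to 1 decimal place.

z_22 = 73.4

I − A =
  [   0.70    -0.05]
  [  -0.25     0.85]
det(I−A) = (0.70)(0.85) − (-0.05)(-0.25) = 0.5825
adj(I−A) = [[0.85, 0.05], [0.25, 0.70]]
(I − A)⁻¹ = adj(I−A) / det(I−A) ≈
  [   1.4592     0.0858]
  [   0.4292     1.2017]
First solve x = (I − A)⁻¹ d = adj(I−A)·d / det(I−A); in particular x_2 = (0.25·300 + 0.70·300) / 0.5825 = 285.00 / 0.5825 ≈ 489.270.
Intermediate flow from 2 to 2: z_22 = a_22 · x_2 = 0.15 × 285.00 / 0.5825 = 42.75 / 0.5825 ≈ 73.4.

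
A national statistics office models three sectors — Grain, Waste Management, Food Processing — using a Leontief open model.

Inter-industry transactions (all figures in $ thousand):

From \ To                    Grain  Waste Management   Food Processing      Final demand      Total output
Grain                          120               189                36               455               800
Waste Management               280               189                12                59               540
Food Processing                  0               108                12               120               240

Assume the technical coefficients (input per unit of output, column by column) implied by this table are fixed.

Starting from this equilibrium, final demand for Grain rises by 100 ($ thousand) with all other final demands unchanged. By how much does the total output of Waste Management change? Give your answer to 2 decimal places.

Δx_2 = 85.37

Technical coefficients a_ij = z_ij / X_j:
  a_11 = 120/800 = 0.15, a_21 = 280/800 = 0.35, a_31 = 0/800 = 0.00
  a_12 = 189/540 = 0.35, a_22 = 189/540 = 0.35, a_32 = 108/540 = 0.20
  a_13 = 36/240 = 0.15, a_23 = 12/240 = 0.05, a_33 = 12/240 = 0.05
I − A =
  [   0.85    -0.35    -0.15]
  [  -0.35     0.65    -0.05]
  [   0.00    -0.20     0.95]
Cofactors of I−A, C_ij = (−1)^(i+j)·(minor ij) (rows/columns in the sector order above):
  C_11 = (0.65)(0.95) − (-0.05)(-0.20) = 0.6075
  C_12 = −[(-0.35)(0.95) − (-0.05)(0.00)] = 0.3325
  C_13 = (-0.35)(-0.20) − (0.65)(0.00) = 0.0700
  C_21 = −[(-0.35)(0.95) − (-0.15)(-0.20)] = 0.3625
  C_22 = (0.85)(0.95) − (-0.15)(0.00) = 0.8075
  C_23 = −[(0.85)(-0.20) − (-0.35)(0.00)] = 0.1700
  C_31 = (-0.35)(-0.05) − (-0.15)(0.65) = 0.1150
  C_32 = −[(0.85)(-0.05) − (-0.15)(-0.35)] = 0.0950
  C_33 = (0.85)(0.65) − (-0.35)(-0.35) = 0.4300
det(I−A) = Σ_j (I−A)_1j·C_1j = (0.85)(0.6075) + (-0.35)(0.3325) + (-0.15)(0.0700) = 0.3895
adj(I−A) = Cᵀ =
  [ 0.6075   0.3625   0.1150]
  [ 0.3325   0.8075   0.0950]
  [ 0.0700   0.1700   0.4300]
(I − A)⁻¹ = adj(I−A) / det(I−A) ≈
  [   1.5597     0.9307     0.2953]
  [   0.8537     2.0732     0.2439]
  [   0.1797     0.4365     1.1040]
Δx = (I − A)⁻¹ Δd with Δd having +100 in the Grain component and 0 elsewhere.
So Δx_2 = L_21 · (+100), where L_21 = adj(I−A)_21 / det(I−A) = 0.3325 / 0.3895.
Δx_2 = 0.3325 × (+100) / 0.3895 = 33.25 / 0.3895 ≈ 85.37.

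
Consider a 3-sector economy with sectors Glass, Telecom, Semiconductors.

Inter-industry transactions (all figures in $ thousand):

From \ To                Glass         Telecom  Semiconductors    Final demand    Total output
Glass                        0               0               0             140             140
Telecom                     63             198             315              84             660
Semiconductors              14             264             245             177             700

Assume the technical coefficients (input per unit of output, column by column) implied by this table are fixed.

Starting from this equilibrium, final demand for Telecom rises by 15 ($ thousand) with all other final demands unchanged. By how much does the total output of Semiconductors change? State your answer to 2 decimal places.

Technical coefficients a_ij = z_ij / X_j:
  a_GG = 0/140 = 0.00, a_TG = 63/140 = 0.45, a_SG = 14/140 = 0.10
  a_GT = 0/660 = 0.00, a_TT = 198/660 = 0.30, a_ST = 264/660 = 0.40
  a_GS = 0/700 = 0.00, a_TS = 315/700 = 0.45, a_SS = 245/700 = 0.35
I − A =
  [   1.00     0.00     0.00]
  [  -0.45     0.70    -0.45]
  [  -0.10    -0.40     0.65]
Cofactors of I−A, C_ij = (−1)^(i+j)·(minor ij) (rows/columns in the sector order above):
  C_11 = (0.70)(0.65) − (-0.45)(-0.40) = 0.2750
  C_12 = −[(-0.45)(0.65) − (-0.45)(-0.10)] = 0.3375
  C_13 = (-0.45)(-0.40) − (0.70)(-0.10) = 0.2500
  C_21 = −[(0.00)(0.65) − (0.00)(-0.40)] = 0.0000
  C_22 = (1.00)(0.65) − (0.00)(-0.10) = 0.6500
  C_23 = −[(1.00)(-0.40) − (0.00)(-0.10)] = 0.4000
  C_31 = (0.00)(-0.45) − (0.00)(0.70) = 0.0000
  C_32 = −[(1.00)(-0.45) − (0.00)(-0.45)] = 0.4500
  C_33 = (1.00)(0.70) − (0.00)(-0.45) = 0.7000
det(I−A) = Σ_j (I−A)_1j·C_1j = (1.00)(0.2750) + (0.00)(0.3375) + (0.00)(0.2500) = 0.2750
adj(I−A) = Cᵀ =
  [ 0.2750   0.0000   0.0000]
  [ 0.3375   0.6500   0.4500]
  [ 0.2500   0.4000   0.7000]
(I − A)⁻¹ = adj(I−A) / det(I−A) ≈
  [   1.0000     0.0000     0.0000]
  [   1.2273     2.3636     1.6364]
  [   0.9091     1.4545     2.5455]
Δx = (I − A)⁻¹ Δd with Δd having +15 in the Telecom component and 0 elsewhere.
So Δx_S = L_ST · (+15), where L_ST = adj(I−A)_ST / det(I−A) = 0.4000 / 0.2750.
Δx_S = 0.4000 × (+15) / 0.2750 = 6.00 / 0.2750 ≈ 21.82.

Δx_S = 21.82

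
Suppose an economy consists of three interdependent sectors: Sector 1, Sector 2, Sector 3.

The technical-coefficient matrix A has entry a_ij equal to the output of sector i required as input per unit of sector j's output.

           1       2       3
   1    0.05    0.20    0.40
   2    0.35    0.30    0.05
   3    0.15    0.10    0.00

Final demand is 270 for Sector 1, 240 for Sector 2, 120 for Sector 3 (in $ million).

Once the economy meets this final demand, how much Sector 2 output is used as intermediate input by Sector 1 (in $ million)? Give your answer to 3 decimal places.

z_21 = 183.984

I − A =
  [   0.95    -0.20    -0.40]
  [  -0.35     0.70    -0.05]
  [  -0.15    -0.10     1.00]
Cofactors of I−A, C_ij = (−1)^(i+j)·(minor ij) (rows/columns in the sector order above):
  C_11 = (0.70)(1.00) − (-0.05)(-0.10) = 0.6950
  C_12 = −[(-0.35)(1.00) − (-0.05)(-0.15)] = 0.3575
  C_13 = (-0.35)(-0.10) − (0.70)(-0.15) = 0.1400
  C_21 = −[(-0.20)(1.00) − (-0.40)(-0.10)] = 0.2400
  C_22 = (0.95)(1.00) − (-0.40)(-0.15) = 0.8900
  C_23 = −[(0.95)(-0.10) − (-0.20)(-0.15)] = 0.1250
  C_31 = (-0.20)(-0.05) − (-0.40)(0.70) = 0.2900
  C_32 = −[(0.95)(-0.05) − (-0.40)(-0.35)] = 0.1875
  C_33 = (0.95)(0.70) − (-0.20)(-0.35) = 0.5950
det(I−A) = Σ_j (I−A)_1j·C_1j = (0.95)(0.6950) + (-0.20)(0.3575) + (-0.40)(0.1400) = 0.53275
adj(I−A) = Cᵀ =
  [ 0.6950   0.2400   0.2900]
  [ 0.3575   0.8900   0.1875]
  [ 0.1400   0.1250   0.5950]
(I − A)⁻¹ = adj(I−A) / det(I−A) ≈
  [   1.3046     0.4505     0.5443]
  [   0.6710     1.6706     0.3519]
  [   0.2628     0.2346     1.1168]
First solve x = (I − A)⁻¹ d = adj(I−A)·d / det(I−A); in particular x_1 = (0.6950·270 + 0.2400·240 + 0.2900·120) / 0.53275 = 280.05 / 0.53275 ≈ 525.66870.
Intermediate flow from 2 to 1: z_21 = a_21 · x_1 = 0.35 × 280.05 / 0.53275 = 98.0175 / 0.53275 ≈ 183.984.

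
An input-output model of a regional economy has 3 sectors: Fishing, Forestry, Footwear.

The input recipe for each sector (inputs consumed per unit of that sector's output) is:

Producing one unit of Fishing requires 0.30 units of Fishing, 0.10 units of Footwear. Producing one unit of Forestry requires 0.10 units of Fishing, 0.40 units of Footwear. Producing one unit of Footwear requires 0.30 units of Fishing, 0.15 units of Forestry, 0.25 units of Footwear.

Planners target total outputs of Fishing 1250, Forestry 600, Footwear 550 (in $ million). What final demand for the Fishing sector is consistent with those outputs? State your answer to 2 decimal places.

d_1 = 650.00

I − A =
  [   0.70    -0.10    -0.30]
  [   0.00     1.00    -0.15]
  [  -0.10    -0.40     0.75]
d = (I − A) x:
  d_1 = (+0.70)·1250 + (-0.10)·600 + (-0.30)·550 = 650.00
  d_2 = (+0.00)·1250 + (+1.00)·600 + (-0.15)·550 = 517.50
  d_3 = (-0.10)·1250 + (-0.40)·600 + (+0.75)·550 = 47.50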